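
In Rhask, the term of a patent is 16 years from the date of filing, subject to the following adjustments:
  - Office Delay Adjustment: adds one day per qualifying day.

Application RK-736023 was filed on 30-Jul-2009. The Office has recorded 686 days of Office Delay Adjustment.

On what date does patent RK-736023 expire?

June 16, 2027

Base term: filing date + 16 years → 30 July 2025.
Office Delay Adjustment: +686 days → 16 June 2027.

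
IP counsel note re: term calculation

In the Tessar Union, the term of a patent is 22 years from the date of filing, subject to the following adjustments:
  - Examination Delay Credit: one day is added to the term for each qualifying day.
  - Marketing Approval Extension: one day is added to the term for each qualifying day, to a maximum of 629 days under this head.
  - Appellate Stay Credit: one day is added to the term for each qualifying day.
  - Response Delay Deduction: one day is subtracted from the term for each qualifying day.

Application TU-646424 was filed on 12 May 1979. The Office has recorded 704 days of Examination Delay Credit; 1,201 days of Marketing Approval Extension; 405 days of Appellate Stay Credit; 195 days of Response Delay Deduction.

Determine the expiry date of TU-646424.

2005-08-02

Base term: filing date + 22 years → 12 May 2001.
Examination Delay Credit: +704 days → 16 April 2003.
Marketing Approval Extension: 1201 days claimed exceeds the 629-day cap, so +629 days → 4 January 2005.
Appellate Stay Credit: +405 days → 13 February 2006.
Response Delay Deduction: −195 days → 2 August 2005.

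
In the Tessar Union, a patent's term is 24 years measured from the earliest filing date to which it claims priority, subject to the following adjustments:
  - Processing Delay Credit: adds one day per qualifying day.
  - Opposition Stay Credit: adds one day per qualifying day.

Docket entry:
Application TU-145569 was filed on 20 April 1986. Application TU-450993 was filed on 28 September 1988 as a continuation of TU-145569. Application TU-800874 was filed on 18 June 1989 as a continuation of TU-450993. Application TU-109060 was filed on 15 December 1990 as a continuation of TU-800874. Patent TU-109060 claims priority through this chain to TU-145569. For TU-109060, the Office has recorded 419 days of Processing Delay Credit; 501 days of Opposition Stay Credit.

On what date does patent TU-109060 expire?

2012-10-26

Earliest priority filing: 20 April 1986.
Base term: 20 April 1986 + 24 years → 20 April 2010.
Processing Delay Credit: +419 days → 13 June 2011.
Opposition Stay Credit: +501 days → 26 October 2012.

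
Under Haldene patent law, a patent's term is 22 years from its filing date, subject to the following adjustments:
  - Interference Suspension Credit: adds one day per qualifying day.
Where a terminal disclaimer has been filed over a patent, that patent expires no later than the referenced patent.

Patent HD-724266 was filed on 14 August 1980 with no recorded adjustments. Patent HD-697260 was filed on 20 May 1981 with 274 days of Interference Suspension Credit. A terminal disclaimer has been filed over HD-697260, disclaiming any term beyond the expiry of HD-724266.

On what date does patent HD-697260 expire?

Natural term of HD-697260:
  Base: filing + 22 years → 20 May 2003.
  Interference Suspension Credit: +274 days → 18 February 2004.
Expiry of referenced patent HD-724266:
  Base: filing + 22 years → 14 August 2002.
Terminal disclaimer: HD-697260 expires on the earlier of 18 February 2004 and 14 August 2002.

August 14, 2002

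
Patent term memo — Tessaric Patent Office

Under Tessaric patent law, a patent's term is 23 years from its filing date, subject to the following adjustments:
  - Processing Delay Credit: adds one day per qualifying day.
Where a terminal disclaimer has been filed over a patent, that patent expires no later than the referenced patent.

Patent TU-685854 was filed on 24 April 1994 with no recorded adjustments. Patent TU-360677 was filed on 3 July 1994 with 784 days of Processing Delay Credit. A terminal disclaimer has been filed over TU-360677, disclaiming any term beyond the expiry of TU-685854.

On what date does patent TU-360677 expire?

Natural term of TU-360677:
  Base: filing + 23 years → 3 July 2017.
  Processing Delay Credit: +784 days → 26 August 2019.
Expiry of referenced patent TU-685854:
  Base: filing + 23 years → 24 April 2017.
Terminal disclaimer: TU-360677 expires on the earlier of 26 August 2019 and 24 April 2017.

April 24, 2017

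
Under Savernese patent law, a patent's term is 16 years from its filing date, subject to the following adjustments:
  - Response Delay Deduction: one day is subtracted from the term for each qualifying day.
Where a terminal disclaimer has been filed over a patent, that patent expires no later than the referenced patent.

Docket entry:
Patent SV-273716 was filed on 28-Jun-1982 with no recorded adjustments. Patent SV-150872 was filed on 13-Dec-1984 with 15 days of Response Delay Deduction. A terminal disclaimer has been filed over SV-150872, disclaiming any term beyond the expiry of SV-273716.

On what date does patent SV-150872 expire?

June 28, 1998

Natural term of SV-150872:
  Base: filing + 16 years → 13 December 2000.
  Response Delay Deduction: −15 days → 28 November 2000.
Expiry of referenced patent SV-273716:
  Base: filing + 16 years → 28 June 1998.
Terminal disclaimer: SV-150872 expires on the earlier of 28 November 2000 and 28 June 1998.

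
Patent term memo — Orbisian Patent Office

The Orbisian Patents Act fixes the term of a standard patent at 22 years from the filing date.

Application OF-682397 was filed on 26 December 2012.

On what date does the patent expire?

2034-12-26

Filing date + 22 years → 26 December 2034.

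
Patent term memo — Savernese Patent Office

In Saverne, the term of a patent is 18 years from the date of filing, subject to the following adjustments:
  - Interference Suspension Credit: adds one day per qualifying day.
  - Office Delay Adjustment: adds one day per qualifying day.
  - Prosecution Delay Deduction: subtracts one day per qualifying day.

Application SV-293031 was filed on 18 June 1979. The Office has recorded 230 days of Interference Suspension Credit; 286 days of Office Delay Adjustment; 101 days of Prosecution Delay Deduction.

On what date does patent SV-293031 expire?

Base term: filing date + 18 years → 18 June 1997.
Interference Suspension Credit: +230 days → 3 February 1998.
Office Delay Adjustment: +286 days → 16 November 1998.
Prosecution Delay Deduction: −101 days → 7 August 1998.

August 7, 1998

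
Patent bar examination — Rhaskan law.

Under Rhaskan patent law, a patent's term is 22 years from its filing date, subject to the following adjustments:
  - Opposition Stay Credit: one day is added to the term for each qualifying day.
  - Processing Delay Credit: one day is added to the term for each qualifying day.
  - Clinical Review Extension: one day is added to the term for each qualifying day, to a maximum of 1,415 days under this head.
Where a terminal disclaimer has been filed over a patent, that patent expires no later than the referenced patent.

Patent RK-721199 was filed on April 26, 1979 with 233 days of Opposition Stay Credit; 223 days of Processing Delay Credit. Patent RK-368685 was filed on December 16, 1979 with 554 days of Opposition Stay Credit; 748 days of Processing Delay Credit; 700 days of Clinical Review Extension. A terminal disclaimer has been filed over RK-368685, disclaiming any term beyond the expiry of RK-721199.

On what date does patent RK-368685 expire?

July 26, 2002

Natural term of RK-368685:
  Base: filing + 22 years → 16 December 2001.
  Opposition Stay Credit: +554 days → 23 June 2003.
  Processing Delay Credit: +748 days → 10 July 2005.
  Clinical Review Extension: 700 days (within the 1415-day cap) → +700 days → 10 June 2007.
Expiry of referenced patent RK-721199:
  Base: filing + 22 years → 26 April 2001.
  Opposition Stay Credit: +233 days → 15 December 2001.
  Processing Delay Credit: +223 days → 26 July 2002.
Terminal disclaimer: RK-368685 expires on the earlier of 10 June 2007 and 26 July 2002.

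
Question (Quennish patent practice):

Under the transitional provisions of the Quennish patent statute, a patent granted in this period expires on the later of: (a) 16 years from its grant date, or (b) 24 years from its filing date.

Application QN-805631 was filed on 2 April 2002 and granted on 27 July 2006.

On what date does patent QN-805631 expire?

(a) grant + 16 years → 27 July 2022.
(b) filing + 24 years → 2 April 2026.
Later of the two: 2 April 2026.

2026-04-02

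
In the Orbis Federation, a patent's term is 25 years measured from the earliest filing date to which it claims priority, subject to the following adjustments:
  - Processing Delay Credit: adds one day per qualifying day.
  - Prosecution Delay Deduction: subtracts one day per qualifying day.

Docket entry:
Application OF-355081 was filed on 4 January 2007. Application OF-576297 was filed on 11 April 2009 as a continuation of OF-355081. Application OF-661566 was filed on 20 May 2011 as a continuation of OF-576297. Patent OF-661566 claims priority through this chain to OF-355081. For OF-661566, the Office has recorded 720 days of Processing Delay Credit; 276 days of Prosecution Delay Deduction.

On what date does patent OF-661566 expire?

March 23, 2033

Earliest priority filing: 4 January 2007.
Base term: 4 January 2007 + 25 years → 4 January 2032.
Processing Delay Credit: +720 days → 24 December 2033.
Prosecution Delay Deduction: −276 days → 23 March 2033.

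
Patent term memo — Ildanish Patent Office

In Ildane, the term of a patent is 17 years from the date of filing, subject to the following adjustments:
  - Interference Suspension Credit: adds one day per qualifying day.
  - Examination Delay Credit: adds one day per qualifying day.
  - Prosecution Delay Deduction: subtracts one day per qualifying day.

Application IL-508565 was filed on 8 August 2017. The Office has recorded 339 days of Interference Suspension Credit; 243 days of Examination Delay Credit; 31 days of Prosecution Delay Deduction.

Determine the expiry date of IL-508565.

Base term: filing date + 17 years → 8 August 2034.
Interference Suspension Credit: +339 days → 13 July 2035.
Examination Delay Credit: +243 days → 12 March 2036.
Prosecution Delay Deduction: −31 days → 10 February 2036.

February 10, 2036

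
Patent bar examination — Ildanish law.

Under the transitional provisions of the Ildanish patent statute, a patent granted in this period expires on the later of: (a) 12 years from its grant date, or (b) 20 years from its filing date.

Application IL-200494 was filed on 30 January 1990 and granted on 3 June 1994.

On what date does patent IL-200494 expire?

January 30, 2010

(a) grant + 12 years → 3 June 2006.
(b) filing + 20 years → 30 January 2010.
Later of the two: 30 January 2010.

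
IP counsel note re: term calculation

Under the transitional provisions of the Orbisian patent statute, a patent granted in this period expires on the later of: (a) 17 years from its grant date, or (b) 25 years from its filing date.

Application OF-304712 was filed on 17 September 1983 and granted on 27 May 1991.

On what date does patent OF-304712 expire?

(a) grant + 17 years → 27 May 2008.
(b) filing + 25 years → 17 September 2008.
Later of the two: 17 September 2008.

September 17, 2008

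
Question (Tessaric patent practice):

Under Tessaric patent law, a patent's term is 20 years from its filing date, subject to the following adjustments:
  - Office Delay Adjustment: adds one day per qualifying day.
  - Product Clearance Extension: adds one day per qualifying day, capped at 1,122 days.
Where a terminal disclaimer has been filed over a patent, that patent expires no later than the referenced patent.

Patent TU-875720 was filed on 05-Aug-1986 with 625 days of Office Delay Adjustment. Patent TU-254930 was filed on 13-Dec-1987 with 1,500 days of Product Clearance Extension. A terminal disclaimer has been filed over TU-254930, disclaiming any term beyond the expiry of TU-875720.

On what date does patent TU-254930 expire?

April 21, 2008

Natural term of TU-254930:
  Base: filing + 20 years → 13 December 2007.
  Product Clearance Extension: 1500 days claimed exceeds the 1122-day cap, so +1122 days → 8 January 2011.
Expiry of referenced patent TU-875720:
  Base: filing + 20 years → 5 August 2006.
  Office Delay Adjustment: +625 days → 21 April 2008.
Terminal disclaimer: TU-254930 expires on the earlier of 8 January 2011 and 21 April 2008.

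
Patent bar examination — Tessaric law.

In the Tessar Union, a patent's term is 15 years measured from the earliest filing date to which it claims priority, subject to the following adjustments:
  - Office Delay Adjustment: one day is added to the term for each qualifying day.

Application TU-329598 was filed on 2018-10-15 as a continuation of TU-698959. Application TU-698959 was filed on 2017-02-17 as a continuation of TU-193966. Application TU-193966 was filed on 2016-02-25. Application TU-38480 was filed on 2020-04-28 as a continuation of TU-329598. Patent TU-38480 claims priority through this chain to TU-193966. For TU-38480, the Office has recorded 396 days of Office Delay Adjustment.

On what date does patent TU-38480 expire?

March 27, 2032

Earliest priority filing: 25 February 2016.
Base term: 25 February 2016 + 15 years → 25 February 2031.
Office Delay Adjustment: +396 days → 27 March 2032.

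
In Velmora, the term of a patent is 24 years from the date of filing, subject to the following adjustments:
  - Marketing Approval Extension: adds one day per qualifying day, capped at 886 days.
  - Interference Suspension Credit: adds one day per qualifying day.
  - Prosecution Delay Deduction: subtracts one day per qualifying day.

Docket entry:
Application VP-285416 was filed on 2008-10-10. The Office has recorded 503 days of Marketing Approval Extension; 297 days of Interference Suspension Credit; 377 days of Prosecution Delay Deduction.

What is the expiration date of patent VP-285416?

2033-12-07

Base term: filing date + 24 years → 10 October 2032.
Marketing Approval Extension: 503 days (within the 886-day cap) → +503 days → 25 February 2034.
Interference Suspension Credit: +297 days → 19 December 2034.
Prosecution Delay Deduction: −377 days → 7 December 2033.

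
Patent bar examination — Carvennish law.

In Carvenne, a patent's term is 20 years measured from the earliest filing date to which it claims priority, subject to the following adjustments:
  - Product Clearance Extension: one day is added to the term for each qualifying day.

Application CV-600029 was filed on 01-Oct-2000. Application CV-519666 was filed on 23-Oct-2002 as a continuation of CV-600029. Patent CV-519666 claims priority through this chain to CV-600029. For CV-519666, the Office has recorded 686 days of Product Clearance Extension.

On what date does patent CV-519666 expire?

Earliest priority filing: 1 October 2000.
Base term: 1 October 2000 + 20 years → 1 October 2020.
Product Clearance Extension: +686 days → 18 August 2022.

August 18, 2022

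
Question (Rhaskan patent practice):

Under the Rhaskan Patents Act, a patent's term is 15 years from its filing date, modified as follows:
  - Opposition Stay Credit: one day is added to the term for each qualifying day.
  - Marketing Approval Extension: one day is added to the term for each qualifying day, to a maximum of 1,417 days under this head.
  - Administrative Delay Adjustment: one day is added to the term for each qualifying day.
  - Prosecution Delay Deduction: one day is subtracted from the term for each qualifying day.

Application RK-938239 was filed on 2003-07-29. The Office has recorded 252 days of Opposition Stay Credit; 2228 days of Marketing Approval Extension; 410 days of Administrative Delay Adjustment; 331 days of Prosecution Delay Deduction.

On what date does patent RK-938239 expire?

Base term: filing date + 15 years → 29 July 2018.
Opposition Stay Credit: +252 days → 7 April 2019.
Marketing Approval Extension: 2228 days claimed exceeds the 1417-day cap, so +1417 days → 22 February 2023.
Administrative Delay Adjustment: +410 days → 7 April 2024.
Prosecution Delay Deduction: −331 days → 12 May 2023.

May 12, 2023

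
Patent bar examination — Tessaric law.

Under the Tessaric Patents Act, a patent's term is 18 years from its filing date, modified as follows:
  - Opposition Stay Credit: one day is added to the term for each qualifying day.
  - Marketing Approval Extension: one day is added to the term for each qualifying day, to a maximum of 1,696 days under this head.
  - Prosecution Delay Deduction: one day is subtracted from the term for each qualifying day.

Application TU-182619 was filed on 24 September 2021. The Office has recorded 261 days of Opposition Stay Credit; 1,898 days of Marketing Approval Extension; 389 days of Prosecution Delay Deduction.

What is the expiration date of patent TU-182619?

Base term: filing date + 18 years → 24 September 2039.
Opposition Stay Credit: +261 days → 11 June 2040.
Marketing Approval Extension: 1898 days claimed exceeds the 1696-day cap, so +1696 days → 1 February 2045.
Prosecution Delay Deduction: −389 days → 9 January 2044.

2044-01-09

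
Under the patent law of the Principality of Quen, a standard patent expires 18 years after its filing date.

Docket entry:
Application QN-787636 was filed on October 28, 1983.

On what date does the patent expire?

2001-10-28

Filing date + 18 years → 28 October 2001.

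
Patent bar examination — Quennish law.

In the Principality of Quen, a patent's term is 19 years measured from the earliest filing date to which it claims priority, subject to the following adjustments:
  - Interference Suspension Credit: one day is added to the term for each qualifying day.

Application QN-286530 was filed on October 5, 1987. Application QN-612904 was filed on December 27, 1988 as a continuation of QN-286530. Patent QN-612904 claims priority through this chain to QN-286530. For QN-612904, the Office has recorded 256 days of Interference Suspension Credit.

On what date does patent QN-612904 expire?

Earliest priority filing: 5 October 1987.
Base term: 5 October 1987 + 19 years → 5 October 2006.
Interference Suspension Credit: +256 days → 18 June 2007.

June 18, 2007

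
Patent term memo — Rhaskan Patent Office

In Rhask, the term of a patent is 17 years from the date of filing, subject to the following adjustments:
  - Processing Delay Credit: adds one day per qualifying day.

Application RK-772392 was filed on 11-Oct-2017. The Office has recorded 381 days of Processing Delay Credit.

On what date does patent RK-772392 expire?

2035-10-27

Base term: filing date + 17 years → 11 October 2034.
Processing Delay Credit: +381 days → 27 October 2035.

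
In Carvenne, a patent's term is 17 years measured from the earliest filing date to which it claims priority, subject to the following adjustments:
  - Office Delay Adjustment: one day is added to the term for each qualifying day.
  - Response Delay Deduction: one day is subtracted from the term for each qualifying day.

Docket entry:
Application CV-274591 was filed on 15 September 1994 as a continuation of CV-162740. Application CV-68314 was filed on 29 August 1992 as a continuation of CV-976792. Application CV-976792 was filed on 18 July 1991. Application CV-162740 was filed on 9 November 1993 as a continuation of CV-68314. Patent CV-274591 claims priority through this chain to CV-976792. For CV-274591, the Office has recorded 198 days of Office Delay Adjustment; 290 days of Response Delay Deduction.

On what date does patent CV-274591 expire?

2008-04-17

Earliest priority filing: 18 July 1991.
Base term: 18 July 1991 + 17 years → 18 July 2008.
Office Delay Adjustment: +198 days → 1 February 2009.
Response Delay Deduction: −290 days → 17 April 2008.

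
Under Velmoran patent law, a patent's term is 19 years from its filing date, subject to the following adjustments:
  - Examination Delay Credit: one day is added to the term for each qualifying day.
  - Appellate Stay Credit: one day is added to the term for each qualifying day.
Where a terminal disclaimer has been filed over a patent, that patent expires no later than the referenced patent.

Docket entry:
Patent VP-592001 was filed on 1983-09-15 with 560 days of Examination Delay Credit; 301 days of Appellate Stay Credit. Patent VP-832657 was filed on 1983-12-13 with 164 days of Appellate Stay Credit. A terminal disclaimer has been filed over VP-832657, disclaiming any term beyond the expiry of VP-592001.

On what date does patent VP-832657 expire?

Natural term of VP-832657:
  Base: filing + 19 years → 13 December 2002.
  Appellate Stay Credit: +164 days → 26 May 2003.
Expiry of referenced patent VP-592001:
  Base: filing + 19 years → 15 September 2002.
  Examination Delay Credit: +560 days → 28 March 2004.
  Appellate Stay Credit: +301 days → 23 January 2005.
Terminal disclaimer: VP-832657 expires on the earlier of 26 May 2003 and 23 January 2005.

2003-05-26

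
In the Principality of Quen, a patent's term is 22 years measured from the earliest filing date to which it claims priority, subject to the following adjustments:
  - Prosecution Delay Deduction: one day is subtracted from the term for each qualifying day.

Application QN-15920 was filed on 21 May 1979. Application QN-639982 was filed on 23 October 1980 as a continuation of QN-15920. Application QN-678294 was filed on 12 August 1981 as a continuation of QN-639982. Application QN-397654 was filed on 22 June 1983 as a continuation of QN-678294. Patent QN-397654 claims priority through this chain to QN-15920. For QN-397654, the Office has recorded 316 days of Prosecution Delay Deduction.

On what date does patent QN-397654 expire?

July 9, 2000

Earliest priority filing: 21 May 1979.
Base term: 21 May 1979 + 22 years → 21 May 2001.
Prosecution Delay Deduction: −316 days → 9 July 2000.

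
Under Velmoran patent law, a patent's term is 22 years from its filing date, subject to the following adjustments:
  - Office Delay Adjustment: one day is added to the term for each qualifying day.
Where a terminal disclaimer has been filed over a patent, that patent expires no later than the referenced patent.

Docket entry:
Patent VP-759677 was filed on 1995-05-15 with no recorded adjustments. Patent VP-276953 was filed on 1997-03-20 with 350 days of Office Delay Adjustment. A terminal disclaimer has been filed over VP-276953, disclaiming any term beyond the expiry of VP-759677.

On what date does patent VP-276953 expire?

Natural term of VP-276953:
  Base: filing + 22 years → 20 March 2019.
  Office Delay Adjustment: +350 days → 4 March 2020.
Expiry of referenced patent VP-759677:
  Base: filing + 22 years → 15 May 2017.
Terminal disclaimer: VP-276953 expires on the earlier of 4 March 2020 and 15 May 2017.

2017-05-15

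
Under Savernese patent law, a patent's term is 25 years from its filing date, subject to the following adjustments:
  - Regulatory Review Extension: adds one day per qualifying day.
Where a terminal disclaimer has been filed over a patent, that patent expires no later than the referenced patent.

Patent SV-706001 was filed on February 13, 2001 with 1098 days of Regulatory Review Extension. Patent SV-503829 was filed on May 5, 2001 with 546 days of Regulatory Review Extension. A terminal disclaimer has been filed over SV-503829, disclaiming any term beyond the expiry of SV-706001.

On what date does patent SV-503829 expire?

2027-11-02

Natural term of SV-503829:
  Base: filing + 25 years → 5 May 2026.
  Regulatory Review Extension: +546 days → 2 November 2027.
Expiry of referenced patent SV-706001:
  Base: filing + 25 years → 13 February 2026.
  Regulatory Review Extension: +1098 days → 15 February 2029.
Terminal disclaimer: SV-503829 expires on the earlier of 2 November 2027 and 15 February 2029.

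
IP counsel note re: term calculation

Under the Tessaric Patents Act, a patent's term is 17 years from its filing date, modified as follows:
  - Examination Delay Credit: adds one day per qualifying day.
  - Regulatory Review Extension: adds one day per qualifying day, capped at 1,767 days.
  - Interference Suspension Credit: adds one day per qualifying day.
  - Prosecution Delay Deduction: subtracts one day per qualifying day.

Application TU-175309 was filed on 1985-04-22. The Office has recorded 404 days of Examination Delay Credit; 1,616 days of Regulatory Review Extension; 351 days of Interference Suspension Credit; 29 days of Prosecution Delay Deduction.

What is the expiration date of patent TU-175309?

Base term: filing date + 17 years → 22 April 2002.
Examination Delay Credit: +404 days → 31 May 2003.
Regulatory Review Extension: 1616 days (within the 1767-day cap) → +1616 days → 2 November 2007.
Interference Suspension Credit: +351 days → 18 October 2008.
Prosecution Delay Deduction: −29 days → 19 September 2008.

2008-09-19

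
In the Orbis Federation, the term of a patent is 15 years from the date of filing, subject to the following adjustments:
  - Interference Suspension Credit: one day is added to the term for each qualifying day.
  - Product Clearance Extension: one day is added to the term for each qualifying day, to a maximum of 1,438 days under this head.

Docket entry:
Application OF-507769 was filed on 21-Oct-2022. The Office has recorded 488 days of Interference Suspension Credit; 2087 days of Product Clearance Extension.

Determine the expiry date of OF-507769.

Base term: filing date + 15 years → 21 October 2037.
Interference Suspension Credit: +488 days → 21 February 2039.
Product Clearance Extension: 2087 days claimed exceeds the 1438-day cap, so +1438 days → 29 January 2043.

January 29, 2043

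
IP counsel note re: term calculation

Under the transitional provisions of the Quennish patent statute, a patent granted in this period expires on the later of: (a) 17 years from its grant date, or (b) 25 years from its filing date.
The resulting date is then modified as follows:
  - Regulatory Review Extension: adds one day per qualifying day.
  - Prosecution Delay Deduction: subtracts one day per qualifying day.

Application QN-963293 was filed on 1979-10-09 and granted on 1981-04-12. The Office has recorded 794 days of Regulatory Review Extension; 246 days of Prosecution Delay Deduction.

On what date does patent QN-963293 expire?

April 10, 2006

(a) grant + 17 years → 12 April 1998.
(b) filing + 25 years → 9 October 2004.
Later of the two: 9 October 2004.
Regulatory Review Extension: +794 days → 12 December 2006.
Prosecution Delay Deduction: −246 days → 10 April 2006.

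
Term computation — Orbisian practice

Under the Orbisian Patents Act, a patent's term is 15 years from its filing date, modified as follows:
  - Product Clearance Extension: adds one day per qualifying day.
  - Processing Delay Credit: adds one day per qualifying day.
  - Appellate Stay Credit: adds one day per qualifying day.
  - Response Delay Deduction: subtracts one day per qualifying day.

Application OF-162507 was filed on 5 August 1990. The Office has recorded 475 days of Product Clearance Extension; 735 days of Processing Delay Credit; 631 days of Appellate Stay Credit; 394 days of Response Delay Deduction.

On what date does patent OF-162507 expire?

July 22, 2009

Base term: filing date + 15 years → 5 August 2005.
Product Clearance Extension: +475 days → 23 November 2006.
Processing Delay Credit: +735 days → 27 November 2008.
Appellate Stay Credit: +631 days → 20 August 2010.
Response Delay Deduction: −394 days → 22 July 2009.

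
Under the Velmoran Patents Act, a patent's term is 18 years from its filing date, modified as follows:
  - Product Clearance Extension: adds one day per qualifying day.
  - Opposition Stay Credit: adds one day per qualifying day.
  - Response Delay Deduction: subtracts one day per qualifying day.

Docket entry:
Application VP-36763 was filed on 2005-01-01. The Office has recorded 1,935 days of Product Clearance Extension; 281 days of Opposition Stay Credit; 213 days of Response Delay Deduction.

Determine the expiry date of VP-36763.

2028-06-26

Base term: filing date + 18 years → 1 January 2023.
Product Clearance Extension: +1935 days → 19 April 2028.
Opposition Stay Credit: +281 days → 25 January 2029.
Response Delay Deduction: −213 days → 26 June 2028.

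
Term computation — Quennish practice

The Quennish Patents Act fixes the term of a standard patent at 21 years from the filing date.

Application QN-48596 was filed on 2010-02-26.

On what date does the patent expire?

Filing date + 21 years → 26 February 2031.

February 26, 2031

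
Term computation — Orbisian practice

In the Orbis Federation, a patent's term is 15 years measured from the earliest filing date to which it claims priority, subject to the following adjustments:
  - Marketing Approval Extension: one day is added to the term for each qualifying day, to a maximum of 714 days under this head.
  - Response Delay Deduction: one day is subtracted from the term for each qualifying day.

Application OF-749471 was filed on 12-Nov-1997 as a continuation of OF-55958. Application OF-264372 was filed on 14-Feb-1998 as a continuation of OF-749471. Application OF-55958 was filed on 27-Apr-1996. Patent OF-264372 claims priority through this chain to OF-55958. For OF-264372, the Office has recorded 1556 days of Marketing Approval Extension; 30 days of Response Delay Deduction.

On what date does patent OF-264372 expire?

Earliest priority filing: 27 April 1996.
Base term: 27 April 1996 + 15 years → 27 April 2011.
Marketing Approval Extension: 1556 days claimed exceeds the 714-day cap, so +714 days → 10 April 2013.
Response Delay Deduction: −30 days → 11 March 2013.

March 11, 2013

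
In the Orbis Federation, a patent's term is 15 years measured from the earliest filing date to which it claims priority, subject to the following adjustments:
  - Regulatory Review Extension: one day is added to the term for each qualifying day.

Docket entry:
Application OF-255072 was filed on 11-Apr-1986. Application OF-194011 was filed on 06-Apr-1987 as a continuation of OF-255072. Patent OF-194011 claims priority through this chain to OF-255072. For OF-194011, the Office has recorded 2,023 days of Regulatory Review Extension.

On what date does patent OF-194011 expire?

October 25, 2006

Earliest priority filing: 11 April 1986.
Base term: 11 April 1986 + 15 years → 11 April 2001.
Regulatory Review Extension: +2023 days → 25 October 2006.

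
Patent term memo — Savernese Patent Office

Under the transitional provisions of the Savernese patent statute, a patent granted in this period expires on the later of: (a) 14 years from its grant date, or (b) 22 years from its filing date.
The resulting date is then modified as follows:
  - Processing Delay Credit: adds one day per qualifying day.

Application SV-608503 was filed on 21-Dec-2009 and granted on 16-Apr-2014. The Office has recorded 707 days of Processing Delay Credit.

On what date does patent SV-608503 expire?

(a) grant + 14 years → 16 April 2028.
(b) filing + 22 years → 21 December 2031.
Later of the two: 21 December 2031.
Processing Delay Credit: +707 days → 27 November 2033.

2033-11-27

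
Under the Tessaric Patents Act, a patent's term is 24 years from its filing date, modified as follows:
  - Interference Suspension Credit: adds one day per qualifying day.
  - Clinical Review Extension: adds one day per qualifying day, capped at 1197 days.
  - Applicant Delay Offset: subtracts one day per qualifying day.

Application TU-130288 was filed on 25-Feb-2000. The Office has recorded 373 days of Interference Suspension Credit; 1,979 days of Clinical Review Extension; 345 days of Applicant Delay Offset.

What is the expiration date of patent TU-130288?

Base term: filing date + 24 years → 25 February 2024.
Interference Suspension Credit: +373 days → 4 March 2025.
Clinical Review Extension: 1979 days claimed exceeds the 1197-day cap, so +1197 days → 13 June 2028.
Applicant Delay Offset: −345 days → 4 July 2027.

2027-07-04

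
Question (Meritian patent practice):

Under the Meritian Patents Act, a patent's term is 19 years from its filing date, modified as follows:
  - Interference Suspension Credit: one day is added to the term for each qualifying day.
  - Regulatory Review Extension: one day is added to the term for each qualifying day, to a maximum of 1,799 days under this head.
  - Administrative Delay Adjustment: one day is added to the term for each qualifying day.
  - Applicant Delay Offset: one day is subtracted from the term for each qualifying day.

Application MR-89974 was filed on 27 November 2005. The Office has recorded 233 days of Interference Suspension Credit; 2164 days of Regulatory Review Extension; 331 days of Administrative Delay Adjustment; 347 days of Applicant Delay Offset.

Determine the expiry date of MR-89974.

2030-06-05

Base term: filing date + 19 years → 27 November 2024.
Interference Suspension Credit: +233 days → 18 July 2025.
Regulatory Review Extension: 2164 days claimed exceeds the 1799-day cap, so +1799 days → 21 June 2030.
Administrative Delay Adjustment: +331 days → 18 May 2031.
Applicant Delay Offset: −347 days → 5 June 2030.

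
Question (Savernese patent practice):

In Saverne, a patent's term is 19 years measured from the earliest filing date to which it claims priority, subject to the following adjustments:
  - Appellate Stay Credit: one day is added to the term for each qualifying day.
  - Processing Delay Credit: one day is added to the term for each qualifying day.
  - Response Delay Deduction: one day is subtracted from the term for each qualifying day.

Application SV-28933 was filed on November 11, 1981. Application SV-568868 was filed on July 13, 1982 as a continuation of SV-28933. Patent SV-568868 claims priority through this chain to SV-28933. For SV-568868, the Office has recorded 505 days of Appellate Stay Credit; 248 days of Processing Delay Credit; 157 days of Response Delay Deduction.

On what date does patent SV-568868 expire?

Earliest priority filing: 11 November 1981.
Base term: 11 November 1981 + 19 years → 11 November 2000.
Appellate Stay Credit: +505 days → 31 March 2002.
Processing Delay Credit: +248 days → 4 December 2002.
Response Delay Deduction: −157 days → 30 June 2002.

2002-06-30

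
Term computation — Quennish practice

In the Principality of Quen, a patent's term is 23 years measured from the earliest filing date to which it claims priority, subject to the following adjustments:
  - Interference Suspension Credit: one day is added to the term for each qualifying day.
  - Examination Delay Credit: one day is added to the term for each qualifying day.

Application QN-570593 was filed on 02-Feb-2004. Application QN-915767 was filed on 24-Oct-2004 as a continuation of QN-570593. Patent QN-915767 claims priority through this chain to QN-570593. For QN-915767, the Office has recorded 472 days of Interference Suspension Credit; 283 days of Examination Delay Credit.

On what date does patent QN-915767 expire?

2029-02-26

Earliest priority filing: 2 February 2004.
Base term: 2 February 2004 + 23 years → 2 February 2027.
Interference Suspension Credit: +472 days → 19 May 2028.
Examination Delay Credit: +283 days → 26 February 2029.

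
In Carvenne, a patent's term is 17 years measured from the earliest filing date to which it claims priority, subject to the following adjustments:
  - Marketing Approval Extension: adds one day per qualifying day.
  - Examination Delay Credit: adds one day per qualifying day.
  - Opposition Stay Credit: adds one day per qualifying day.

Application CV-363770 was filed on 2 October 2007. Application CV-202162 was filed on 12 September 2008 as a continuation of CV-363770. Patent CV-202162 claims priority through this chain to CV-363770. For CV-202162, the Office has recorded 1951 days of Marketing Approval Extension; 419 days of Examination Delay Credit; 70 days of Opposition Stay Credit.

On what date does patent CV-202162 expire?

Earliest priority filing: 2 October 2007.
Base term: 2 October 2007 + 17 years → 2 October 2024.
Marketing Approval Extension: +1951 days → 4 February 2030.
Examination Delay Credit: +419 days → 30 March 2031.
Opposition Stay Credit: +70 days → 8 June 2031.

June 8, 2031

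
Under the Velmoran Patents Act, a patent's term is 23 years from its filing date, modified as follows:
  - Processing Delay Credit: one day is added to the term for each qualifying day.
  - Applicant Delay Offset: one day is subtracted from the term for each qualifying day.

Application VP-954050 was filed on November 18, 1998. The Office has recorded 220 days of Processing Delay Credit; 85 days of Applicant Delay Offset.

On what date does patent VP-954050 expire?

2022-04-02

Base term: filing date + 23 years → 18 November 2021.
Processing Delay Credit: +220 days → 26 June 2022.
Applicant Delay Offset: −85 days → 2 April 2022.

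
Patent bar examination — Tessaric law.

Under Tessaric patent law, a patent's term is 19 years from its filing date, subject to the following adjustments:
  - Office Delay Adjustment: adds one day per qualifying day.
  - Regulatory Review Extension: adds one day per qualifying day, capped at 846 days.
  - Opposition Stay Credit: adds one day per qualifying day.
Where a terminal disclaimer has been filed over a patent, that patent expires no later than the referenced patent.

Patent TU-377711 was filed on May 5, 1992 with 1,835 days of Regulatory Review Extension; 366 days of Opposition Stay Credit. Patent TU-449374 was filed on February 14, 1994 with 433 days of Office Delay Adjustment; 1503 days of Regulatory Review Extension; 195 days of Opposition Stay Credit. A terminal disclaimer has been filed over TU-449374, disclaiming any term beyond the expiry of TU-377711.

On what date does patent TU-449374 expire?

2014-08-29

Natural term of TU-449374:
  Base: filing + 19 years → 14 February 2013.
  Office Delay Adjustment: +433 days → 23 April 2014.
  Regulatory Review Extension: 1503 days claimed exceeds the 846-day cap, so +846 days → 16 August 2016.
  Opposition Stay Credit: +195 days → 27 February 2017.
Expiry of referenced patent TU-377711:
  Base: filing + 19 years → 5 May 2011.
  Regulatory Review Extension: 1835 days claimed exceeds the 846-day cap, so +846 days → 28 August 2013.
  Opposition Stay Credit: +366 days → 29 August 2014.
Terminal disclaimer: TU-449374 expires on the earlier of 27 February 2017 and 29 August 2014.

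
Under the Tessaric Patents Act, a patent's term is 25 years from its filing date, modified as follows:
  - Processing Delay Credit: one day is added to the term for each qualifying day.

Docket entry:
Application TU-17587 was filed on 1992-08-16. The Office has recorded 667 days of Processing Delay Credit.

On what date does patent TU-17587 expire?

June 14, 2019

Base term: filing date + 25 years → 16 August 2017.
Processing Delay Credit: +667 days → 14 June 2019.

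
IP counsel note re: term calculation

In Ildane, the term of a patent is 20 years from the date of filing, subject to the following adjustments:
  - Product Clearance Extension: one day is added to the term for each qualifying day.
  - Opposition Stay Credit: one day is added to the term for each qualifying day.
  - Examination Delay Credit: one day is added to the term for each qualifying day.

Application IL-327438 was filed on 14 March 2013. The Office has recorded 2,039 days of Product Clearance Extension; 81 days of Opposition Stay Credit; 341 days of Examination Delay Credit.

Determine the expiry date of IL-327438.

Base term: filing date + 20 years → 14 March 2033.
Product Clearance Extension: +2039 days → 13 October 2038.
Opposition Stay Credit: +81 days → 2 January 2039.
Examination Delay Credit: +341 days → 9 December 2039.

2039-12-09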